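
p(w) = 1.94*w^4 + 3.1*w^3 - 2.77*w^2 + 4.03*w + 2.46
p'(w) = 7.76*w^3 + 9.3*w^2 - 5.54*w + 4.03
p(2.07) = 62.05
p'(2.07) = 101.24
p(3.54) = 424.19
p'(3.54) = 445.21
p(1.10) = 10.51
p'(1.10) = 19.52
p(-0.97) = -5.17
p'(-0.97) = 11.07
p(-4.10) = 273.92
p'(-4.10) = -351.75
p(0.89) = 7.26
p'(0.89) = 11.94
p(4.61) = 1142.09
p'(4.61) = 936.40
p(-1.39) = -9.58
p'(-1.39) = 8.86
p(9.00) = 14802.60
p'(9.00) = 6364.51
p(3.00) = 230.46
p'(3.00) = 280.63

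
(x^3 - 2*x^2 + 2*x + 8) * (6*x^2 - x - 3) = 6*x^5 - 13*x^4 + 11*x^3 + 52*x^2 - 14*x - 24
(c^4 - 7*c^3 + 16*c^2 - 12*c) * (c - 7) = c^5 - 14*c^4 + 65*c^3 - 124*c^2 + 84*c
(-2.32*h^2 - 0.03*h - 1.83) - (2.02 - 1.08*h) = -2.32*h^2 + 1.05*h - 3.85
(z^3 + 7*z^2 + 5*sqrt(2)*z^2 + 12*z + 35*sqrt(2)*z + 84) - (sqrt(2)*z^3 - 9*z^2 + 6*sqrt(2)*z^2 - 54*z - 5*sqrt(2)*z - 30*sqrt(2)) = -sqrt(2)*z^3 + z^3 - sqrt(2)*z^2 + 16*z^2 + 40*sqrt(2)*z + 66*z + 30*sqrt(2) + 84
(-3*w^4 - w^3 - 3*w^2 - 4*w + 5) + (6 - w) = -3*w^4 - w^3 - 3*w^2 - 5*w + 11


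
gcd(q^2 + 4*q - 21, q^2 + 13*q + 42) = q + 7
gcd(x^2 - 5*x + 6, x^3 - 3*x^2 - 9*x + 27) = x - 3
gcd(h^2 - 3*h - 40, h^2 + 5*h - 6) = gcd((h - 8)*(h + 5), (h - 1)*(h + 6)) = 1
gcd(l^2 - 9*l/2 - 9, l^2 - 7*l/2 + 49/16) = 1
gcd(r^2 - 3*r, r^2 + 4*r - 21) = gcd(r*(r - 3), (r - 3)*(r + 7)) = r - 3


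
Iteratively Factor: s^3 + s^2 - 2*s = (s - 1)*(s^2 + 2*s) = (s - 1)*(s + 2)*(s)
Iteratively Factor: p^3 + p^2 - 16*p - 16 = (p - 4)*(p^2 + 5*p + 4) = (p - 4)*(p + 1)*(p + 4)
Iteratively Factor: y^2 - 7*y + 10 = (y - 2)*(y - 5)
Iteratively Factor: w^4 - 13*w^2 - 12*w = (w + 1)*(w^3 - w^2 - 12*w) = w*(w + 1)*(w^2 - w - 12) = w*(w - 4)*(w + 1)*(w + 3)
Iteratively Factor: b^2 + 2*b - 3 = (b - 1)*(b + 3)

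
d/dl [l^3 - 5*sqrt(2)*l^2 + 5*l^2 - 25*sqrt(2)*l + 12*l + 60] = 3*l^2 - 10*sqrt(2)*l + 10*l - 25*sqrt(2) + 12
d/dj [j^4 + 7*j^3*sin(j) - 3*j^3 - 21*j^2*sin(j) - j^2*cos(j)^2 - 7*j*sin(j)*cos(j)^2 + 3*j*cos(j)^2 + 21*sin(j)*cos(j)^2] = 7*j^3*cos(j) + 4*j^3 + j^2*sin(2*j) - 21*sqrt(2)*j^2*cos(j + pi/4) - 9*j^2 - 42*j*sin(j) - 3*j*sin(2*j) - 7*j*cos(j)/4 - j*cos(2*j) - 21*j*cos(3*j)/4 - j - 7*sin(j)/4 - 7*sin(3*j)/4 + 21*cos(j)/4 + 3*cos(2*j)/2 + 63*cos(3*j)/4 + 3/2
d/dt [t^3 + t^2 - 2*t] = 3*t^2 + 2*t - 2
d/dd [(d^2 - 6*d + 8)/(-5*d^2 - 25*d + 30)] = (-11*d^2 + 28*d + 4)/(5*(d^4 + 10*d^3 + 13*d^2 - 60*d + 36))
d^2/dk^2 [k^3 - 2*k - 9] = 6*k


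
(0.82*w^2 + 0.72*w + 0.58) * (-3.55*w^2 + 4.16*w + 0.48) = -2.911*w^4 + 0.8552*w^3 + 1.3298*w^2 + 2.7584*w + 0.2784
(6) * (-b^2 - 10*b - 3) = -6*b^2 - 60*b - 18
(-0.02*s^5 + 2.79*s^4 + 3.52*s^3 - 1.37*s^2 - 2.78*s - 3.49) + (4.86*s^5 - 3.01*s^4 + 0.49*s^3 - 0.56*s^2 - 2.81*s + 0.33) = 4.84*s^5 - 0.22*s^4 + 4.01*s^3 - 1.93*s^2 - 5.59*s - 3.16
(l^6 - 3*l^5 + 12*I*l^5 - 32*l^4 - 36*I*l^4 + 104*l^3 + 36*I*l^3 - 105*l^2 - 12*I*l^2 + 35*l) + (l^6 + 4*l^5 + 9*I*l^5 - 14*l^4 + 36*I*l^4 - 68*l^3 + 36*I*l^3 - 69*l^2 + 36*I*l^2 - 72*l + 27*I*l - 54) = 2*l^6 + l^5 + 21*I*l^5 - 46*l^4 + 36*l^3 + 72*I*l^3 - 174*l^2 + 24*I*l^2 - 37*l + 27*I*l - 54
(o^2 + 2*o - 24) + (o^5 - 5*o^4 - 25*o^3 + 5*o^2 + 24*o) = o^5 - 5*o^4 - 25*o^3 + 6*o^2 + 26*o - 24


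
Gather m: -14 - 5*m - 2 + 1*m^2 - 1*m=m^2 - 6*m - 16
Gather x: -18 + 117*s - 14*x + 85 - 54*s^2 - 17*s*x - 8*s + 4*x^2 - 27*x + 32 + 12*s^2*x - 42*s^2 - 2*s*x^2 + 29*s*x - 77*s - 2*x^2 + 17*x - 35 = -96*s^2 + 32*s + x^2*(2 - 2*s) + x*(12*s^2 + 12*s - 24) + 64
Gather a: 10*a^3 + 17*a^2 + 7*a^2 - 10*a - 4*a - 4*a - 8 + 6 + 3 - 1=10*a^3 + 24*a^2 - 18*a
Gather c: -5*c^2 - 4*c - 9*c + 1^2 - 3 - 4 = -5*c^2 - 13*c - 6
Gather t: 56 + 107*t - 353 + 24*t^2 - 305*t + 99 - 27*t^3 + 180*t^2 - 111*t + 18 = -27*t^3 + 204*t^2 - 309*t - 180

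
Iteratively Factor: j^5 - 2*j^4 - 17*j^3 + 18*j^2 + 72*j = (j + 2)*(j^4 - 4*j^3 - 9*j^2 + 36*j) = (j + 2)*(j + 3)*(j^3 - 7*j^2 + 12*j) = (j - 3)*(j + 2)*(j + 3)*(j^2 - 4*j) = (j - 4)*(j - 3)*(j + 2)*(j + 3)*(j)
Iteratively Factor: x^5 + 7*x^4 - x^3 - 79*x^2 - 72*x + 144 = (x + 4)*(x^4 + 3*x^3 - 13*x^2 - 27*x + 36) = (x + 4)^2*(x^3 - x^2 - 9*x + 9) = (x - 3)*(x + 4)^2*(x^2 + 2*x - 3) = (x - 3)*(x - 1)*(x + 4)^2*(x + 3)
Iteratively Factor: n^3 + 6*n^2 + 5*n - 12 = (n + 4)*(n^2 + 2*n - 3) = (n - 1)*(n + 4)*(n + 3)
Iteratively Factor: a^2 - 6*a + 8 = (a - 2)*(a - 4)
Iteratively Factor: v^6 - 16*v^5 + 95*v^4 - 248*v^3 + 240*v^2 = (v - 3)*(v^5 - 13*v^4 + 56*v^3 - 80*v^2) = (v - 4)*(v - 3)*(v^4 - 9*v^3 + 20*v^2) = v*(v - 4)*(v - 3)*(v^3 - 9*v^2 + 20*v) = v*(v - 5)*(v - 4)*(v - 3)*(v^2 - 4*v) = v^2*(v - 5)*(v - 4)*(v - 3)*(v - 4)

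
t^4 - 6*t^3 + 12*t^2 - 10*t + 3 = (t - 3)*(t - 1)^3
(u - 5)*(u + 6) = u^2 + u - 30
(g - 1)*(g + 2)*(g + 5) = g^3 + 6*g^2 + 3*g - 10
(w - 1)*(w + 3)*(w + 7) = w^3 + 9*w^2 + 11*w - 21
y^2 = y^2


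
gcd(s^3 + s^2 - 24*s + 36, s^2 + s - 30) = s + 6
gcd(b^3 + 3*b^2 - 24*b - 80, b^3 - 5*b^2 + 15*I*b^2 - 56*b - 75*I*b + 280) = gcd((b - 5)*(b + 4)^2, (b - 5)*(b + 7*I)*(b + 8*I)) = b - 5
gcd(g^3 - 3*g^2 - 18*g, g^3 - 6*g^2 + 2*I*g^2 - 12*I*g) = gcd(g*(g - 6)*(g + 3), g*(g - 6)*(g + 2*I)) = g^2 - 6*g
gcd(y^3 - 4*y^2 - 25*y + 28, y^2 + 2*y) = 1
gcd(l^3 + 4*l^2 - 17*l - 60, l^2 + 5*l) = l + 5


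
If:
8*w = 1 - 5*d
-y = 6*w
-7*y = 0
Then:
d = 1/5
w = 0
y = 0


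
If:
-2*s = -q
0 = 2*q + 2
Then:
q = -1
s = -1/2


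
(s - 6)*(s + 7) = s^2 + s - 42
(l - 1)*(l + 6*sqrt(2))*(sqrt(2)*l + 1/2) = sqrt(2)*l^3 - sqrt(2)*l^2 + 25*l^2/2 - 25*l/2 + 3*sqrt(2)*l - 3*sqrt(2)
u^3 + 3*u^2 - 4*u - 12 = (u - 2)*(u + 2)*(u + 3)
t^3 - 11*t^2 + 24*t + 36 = (t - 6)^2*(t + 1)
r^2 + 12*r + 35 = (r + 5)*(r + 7)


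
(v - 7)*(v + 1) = v^2 - 6*v - 7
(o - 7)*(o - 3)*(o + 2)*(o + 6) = o^4 - 2*o^3 - 47*o^2 + 48*o + 252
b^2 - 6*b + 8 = (b - 4)*(b - 2)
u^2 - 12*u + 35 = (u - 7)*(u - 5)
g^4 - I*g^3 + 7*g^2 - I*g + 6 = (g - 3*I)*(g - I)*(g + I)*(g + 2*I)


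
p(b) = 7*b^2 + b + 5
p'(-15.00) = -209.00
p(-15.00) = 1565.00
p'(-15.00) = -209.00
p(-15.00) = 1565.00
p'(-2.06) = -27.84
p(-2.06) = 32.65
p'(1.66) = 24.24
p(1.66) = 25.95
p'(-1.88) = -25.32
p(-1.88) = 27.86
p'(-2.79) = -38.06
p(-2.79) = 56.70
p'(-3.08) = -42.12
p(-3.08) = 68.32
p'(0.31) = 5.34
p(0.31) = 5.98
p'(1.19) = 17.66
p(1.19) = 16.10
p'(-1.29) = -17.06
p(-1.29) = 15.36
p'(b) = 14*b + 1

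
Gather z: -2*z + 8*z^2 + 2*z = 8*z^2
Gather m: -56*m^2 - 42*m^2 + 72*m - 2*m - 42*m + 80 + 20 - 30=-98*m^2 + 28*m + 70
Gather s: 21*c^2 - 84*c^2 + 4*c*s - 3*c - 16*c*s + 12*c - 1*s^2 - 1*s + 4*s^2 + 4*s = -63*c^2 + 9*c + 3*s^2 + s*(3 - 12*c)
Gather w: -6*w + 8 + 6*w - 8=0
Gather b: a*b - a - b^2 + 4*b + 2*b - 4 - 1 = -a - b^2 + b*(a + 6) - 5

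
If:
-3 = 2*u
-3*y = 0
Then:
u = -3/2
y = 0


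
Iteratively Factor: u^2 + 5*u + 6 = (u + 2)*(u + 3)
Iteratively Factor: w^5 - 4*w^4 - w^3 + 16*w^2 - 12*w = (w - 1)*(w^4 - 3*w^3 - 4*w^2 + 12*w) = (w - 1)*(w + 2)*(w^3 - 5*w^2 + 6*w) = w*(w - 1)*(w + 2)*(w^2 - 5*w + 6) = w*(w - 2)*(w - 1)*(w + 2)*(w - 3)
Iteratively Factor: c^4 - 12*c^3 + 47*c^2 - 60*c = (c - 4)*(c^3 - 8*c^2 + 15*c) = (c - 5)*(c - 4)*(c^2 - 3*c) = (c - 5)*(c - 4)*(c - 3)*(c)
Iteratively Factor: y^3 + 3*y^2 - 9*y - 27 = (y + 3)*(y^2 - 9) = (y + 3)^2*(y - 3)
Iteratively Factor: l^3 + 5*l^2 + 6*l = (l + 2)*(l^2 + 3*l) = l*(l + 2)*(l + 3)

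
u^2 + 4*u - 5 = (u - 1)*(u + 5)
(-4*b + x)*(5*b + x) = -20*b^2 + b*x + x^2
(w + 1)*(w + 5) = w^2 + 6*w + 5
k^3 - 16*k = k*(k - 4)*(k + 4)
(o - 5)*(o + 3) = o^2 - 2*o - 15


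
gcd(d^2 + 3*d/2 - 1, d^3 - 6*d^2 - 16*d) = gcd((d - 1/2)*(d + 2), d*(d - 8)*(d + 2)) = d + 2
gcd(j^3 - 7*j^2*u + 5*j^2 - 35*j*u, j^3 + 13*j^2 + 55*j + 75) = j + 5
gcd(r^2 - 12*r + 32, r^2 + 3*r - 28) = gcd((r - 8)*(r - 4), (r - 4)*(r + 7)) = r - 4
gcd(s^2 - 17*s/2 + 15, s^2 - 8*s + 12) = s - 6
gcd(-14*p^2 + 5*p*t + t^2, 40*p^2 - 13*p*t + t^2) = 1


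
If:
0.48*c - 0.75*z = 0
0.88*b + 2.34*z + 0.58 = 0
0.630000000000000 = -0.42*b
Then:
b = -1.50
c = 0.49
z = 0.32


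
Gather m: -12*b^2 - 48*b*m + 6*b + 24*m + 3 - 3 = -12*b^2 + 6*b + m*(24 - 48*b)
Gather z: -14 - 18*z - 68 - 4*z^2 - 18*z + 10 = -4*z^2 - 36*z - 72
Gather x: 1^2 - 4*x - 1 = -4*x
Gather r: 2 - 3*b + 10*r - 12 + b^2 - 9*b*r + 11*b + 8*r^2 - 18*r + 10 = b^2 + 8*b + 8*r^2 + r*(-9*b - 8)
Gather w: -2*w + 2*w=0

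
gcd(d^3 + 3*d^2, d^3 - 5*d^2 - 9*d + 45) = d + 3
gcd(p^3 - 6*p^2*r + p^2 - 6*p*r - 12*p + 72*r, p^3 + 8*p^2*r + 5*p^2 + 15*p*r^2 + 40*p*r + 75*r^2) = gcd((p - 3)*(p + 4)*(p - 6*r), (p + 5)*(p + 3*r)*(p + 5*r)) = 1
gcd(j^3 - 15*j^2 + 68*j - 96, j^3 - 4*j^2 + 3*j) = j - 3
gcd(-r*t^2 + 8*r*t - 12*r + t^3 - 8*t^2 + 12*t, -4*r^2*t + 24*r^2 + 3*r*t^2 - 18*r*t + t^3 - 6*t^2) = r*t - 6*r - t^2 + 6*t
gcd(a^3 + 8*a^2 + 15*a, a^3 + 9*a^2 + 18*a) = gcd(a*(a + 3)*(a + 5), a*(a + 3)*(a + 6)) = a^2 + 3*a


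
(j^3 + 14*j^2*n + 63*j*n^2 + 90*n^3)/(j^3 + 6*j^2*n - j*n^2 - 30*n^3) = (j + 6*n)/(j - 2*n)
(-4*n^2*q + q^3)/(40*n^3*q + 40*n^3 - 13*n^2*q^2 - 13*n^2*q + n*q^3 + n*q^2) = q*(-4*n^2 + q^2)/(n*(40*n^2*q + 40*n^2 - 13*n*q^2 - 13*n*q + q^3 + q^2))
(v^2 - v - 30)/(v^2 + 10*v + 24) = (v^2 - v - 30)/(v^2 + 10*v + 24)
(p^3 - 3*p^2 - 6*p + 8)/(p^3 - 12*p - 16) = (p - 1)/(p + 2)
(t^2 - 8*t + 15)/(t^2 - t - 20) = (t - 3)/(t + 4)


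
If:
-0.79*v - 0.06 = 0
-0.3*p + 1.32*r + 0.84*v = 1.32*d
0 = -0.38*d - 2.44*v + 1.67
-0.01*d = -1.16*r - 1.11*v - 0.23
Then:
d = 4.88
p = -22.06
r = -0.08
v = -0.08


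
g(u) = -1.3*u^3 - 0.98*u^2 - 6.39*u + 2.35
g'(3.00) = -47.37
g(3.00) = -60.74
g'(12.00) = -591.51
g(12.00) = -2461.85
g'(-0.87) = -7.64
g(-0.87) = 8.02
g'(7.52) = -241.68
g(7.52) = -653.96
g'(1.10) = -13.26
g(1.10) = -7.60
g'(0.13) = -6.71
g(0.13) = 1.50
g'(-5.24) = -103.20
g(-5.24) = 195.97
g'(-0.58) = -6.57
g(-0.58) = 5.98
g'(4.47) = -93.08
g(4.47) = -161.90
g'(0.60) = -8.97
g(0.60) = -2.12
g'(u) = -3.9*u^2 - 1.96*u - 6.39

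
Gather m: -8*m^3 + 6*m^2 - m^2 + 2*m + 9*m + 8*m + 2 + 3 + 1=-8*m^3 + 5*m^2 + 19*m + 6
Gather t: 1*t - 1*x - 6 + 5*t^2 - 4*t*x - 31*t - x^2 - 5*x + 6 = 5*t^2 + t*(-4*x - 30) - x^2 - 6*x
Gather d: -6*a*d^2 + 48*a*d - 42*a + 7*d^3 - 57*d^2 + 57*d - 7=-42*a + 7*d^3 + d^2*(-6*a - 57) + d*(48*a + 57) - 7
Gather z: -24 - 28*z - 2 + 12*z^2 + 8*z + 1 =12*z^2 - 20*z - 25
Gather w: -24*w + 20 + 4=24 - 24*w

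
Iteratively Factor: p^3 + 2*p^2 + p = (p + 1)*(p^2 + p) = p*(p + 1)*(p + 1)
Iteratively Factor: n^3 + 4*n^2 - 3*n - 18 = (n - 2)*(n^2 + 6*n + 9) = (n - 2)*(n + 3)*(n + 3)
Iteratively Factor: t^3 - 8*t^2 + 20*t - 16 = (t - 2)*(t^2 - 6*t + 8) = (t - 4)*(t - 2)*(t - 2)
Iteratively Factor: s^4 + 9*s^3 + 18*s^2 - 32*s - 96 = (s + 4)*(s^3 + 5*s^2 - 2*s - 24) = (s + 3)*(s + 4)*(s^2 + 2*s - 8) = (s + 3)*(s + 4)^2*(s - 2)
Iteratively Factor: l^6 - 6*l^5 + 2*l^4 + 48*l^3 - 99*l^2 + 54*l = (l)*(l^5 - 6*l^4 + 2*l^3 + 48*l^2 - 99*l + 54) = l*(l + 3)*(l^4 - 9*l^3 + 29*l^2 - 39*l + 18) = l*(l - 3)*(l + 3)*(l^3 - 6*l^2 + 11*l - 6) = l*(l - 3)^2*(l + 3)*(l^2 - 3*l + 2) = l*(l - 3)^2*(l - 1)*(l + 3)*(l - 2)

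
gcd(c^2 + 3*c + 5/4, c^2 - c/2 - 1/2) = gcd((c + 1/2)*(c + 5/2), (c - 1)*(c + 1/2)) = c + 1/2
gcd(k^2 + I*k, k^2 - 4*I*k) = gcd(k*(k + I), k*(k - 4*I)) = k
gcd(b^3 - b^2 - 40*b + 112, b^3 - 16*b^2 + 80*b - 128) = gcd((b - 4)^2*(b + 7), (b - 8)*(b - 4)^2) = b^2 - 8*b + 16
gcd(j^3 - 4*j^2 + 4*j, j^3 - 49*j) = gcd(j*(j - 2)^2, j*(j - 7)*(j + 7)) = j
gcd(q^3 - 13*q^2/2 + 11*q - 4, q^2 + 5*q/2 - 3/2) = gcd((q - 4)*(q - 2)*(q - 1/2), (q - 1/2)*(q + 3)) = q - 1/2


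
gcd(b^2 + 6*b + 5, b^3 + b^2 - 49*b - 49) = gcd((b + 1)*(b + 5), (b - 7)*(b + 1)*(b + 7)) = b + 1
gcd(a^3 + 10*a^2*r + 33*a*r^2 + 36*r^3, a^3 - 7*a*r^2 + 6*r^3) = a + 3*r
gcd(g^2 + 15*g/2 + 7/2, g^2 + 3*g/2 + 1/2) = g + 1/2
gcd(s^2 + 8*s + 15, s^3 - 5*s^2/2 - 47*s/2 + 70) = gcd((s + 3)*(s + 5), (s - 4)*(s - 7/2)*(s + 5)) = s + 5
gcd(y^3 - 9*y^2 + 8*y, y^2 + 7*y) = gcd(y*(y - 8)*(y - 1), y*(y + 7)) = y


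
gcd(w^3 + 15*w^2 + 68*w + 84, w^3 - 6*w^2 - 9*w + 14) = w + 2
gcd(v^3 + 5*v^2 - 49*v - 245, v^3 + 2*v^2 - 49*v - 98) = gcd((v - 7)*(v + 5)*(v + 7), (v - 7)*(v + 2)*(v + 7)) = v^2 - 49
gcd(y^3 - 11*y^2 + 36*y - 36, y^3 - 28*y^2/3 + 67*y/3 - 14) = y - 6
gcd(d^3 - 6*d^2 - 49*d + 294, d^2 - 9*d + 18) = d - 6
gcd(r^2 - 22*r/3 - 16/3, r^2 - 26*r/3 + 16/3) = r - 8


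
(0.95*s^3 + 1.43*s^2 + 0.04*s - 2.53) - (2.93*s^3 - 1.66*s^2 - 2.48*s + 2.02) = -1.98*s^3 + 3.09*s^2 + 2.52*s - 4.55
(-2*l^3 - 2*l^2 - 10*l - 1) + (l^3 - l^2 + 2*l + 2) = -l^3 - 3*l^2 - 8*l + 1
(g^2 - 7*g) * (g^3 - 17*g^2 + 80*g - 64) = g^5 - 24*g^4 + 199*g^3 - 624*g^2 + 448*g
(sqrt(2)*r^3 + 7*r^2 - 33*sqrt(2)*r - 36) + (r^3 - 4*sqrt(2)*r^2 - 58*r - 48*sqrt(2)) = r^3 + sqrt(2)*r^3 - 4*sqrt(2)*r^2 + 7*r^2 - 58*r - 33*sqrt(2)*r - 48*sqrt(2) - 36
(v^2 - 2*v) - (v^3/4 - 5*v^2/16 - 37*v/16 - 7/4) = -v^3/4 + 21*v^2/16 + 5*v/16 + 7/4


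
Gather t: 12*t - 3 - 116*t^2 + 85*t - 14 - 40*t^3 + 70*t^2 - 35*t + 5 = -40*t^3 - 46*t^2 + 62*t - 12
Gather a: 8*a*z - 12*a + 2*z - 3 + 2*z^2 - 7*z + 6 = a*(8*z - 12) + 2*z^2 - 5*z + 3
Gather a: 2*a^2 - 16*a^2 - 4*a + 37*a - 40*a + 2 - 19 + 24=-14*a^2 - 7*a + 7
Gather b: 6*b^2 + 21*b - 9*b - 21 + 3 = 6*b^2 + 12*b - 18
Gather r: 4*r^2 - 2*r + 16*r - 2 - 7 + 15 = 4*r^2 + 14*r + 6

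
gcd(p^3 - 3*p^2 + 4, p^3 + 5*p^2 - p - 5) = p + 1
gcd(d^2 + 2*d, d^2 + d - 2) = d + 2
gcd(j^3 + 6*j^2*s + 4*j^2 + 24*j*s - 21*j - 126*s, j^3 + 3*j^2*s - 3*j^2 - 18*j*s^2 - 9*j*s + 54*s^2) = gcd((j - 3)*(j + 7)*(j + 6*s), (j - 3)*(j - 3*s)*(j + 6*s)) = j^2 + 6*j*s - 3*j - 18*s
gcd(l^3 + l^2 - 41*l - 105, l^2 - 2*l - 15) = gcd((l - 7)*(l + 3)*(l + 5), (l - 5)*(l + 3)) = l + 3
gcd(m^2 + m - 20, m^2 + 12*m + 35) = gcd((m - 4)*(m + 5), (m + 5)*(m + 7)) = m + 5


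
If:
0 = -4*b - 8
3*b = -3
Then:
No Solution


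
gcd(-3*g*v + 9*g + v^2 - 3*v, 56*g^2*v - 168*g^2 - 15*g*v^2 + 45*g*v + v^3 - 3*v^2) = v - 3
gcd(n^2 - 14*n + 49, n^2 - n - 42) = n - 7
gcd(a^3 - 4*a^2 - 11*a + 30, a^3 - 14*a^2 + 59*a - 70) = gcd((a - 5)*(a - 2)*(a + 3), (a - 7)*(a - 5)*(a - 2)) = a^2 - 7*a + 10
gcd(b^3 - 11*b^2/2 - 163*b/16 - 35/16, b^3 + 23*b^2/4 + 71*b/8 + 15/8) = b + 1/4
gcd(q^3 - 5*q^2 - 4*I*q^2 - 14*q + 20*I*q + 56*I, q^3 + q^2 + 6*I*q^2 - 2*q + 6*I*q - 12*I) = q + 2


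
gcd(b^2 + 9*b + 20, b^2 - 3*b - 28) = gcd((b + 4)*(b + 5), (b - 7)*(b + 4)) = b + 4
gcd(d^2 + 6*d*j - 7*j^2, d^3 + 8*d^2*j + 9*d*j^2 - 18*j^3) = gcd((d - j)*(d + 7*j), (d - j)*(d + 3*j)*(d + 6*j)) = d - j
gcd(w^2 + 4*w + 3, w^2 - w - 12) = w + 3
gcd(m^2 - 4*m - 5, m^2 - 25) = m - 5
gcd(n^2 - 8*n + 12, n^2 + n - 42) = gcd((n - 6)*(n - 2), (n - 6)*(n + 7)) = n - 6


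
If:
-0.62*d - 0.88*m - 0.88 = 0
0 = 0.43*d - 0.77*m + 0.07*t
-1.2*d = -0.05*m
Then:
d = -0.04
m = -0.97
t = -10.44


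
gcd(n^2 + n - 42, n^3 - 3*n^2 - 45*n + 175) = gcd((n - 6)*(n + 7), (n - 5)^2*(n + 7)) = n + 7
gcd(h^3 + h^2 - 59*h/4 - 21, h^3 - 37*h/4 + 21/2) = h + 7/2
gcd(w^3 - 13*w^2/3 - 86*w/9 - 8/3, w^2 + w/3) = w + 1/3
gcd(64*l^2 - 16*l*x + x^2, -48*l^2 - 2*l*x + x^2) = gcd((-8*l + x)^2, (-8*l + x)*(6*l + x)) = -8*l + x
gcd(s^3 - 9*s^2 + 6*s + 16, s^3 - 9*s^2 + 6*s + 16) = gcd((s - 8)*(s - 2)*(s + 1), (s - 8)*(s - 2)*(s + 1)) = s^3 - 9*s^2 + 6*s + 16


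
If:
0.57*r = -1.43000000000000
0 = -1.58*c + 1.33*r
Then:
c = -2.11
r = -2.51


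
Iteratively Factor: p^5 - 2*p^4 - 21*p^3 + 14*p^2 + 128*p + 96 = (p + 2)*(p^4 - 4*p^3 - 13*p^2 + 40*p + 48) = (p - 4)*(p + 2)*(p^3 - 13*p - 12) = (p - 4)*(p + 1)*(p + 2)*(p^2 - p - 12) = (p - 4)^2*(p + 1)*(p + 2)*(p + 3)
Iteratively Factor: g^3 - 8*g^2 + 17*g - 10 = (g - 5)*(g^2 - 3*g + 2) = (g - 5)*(g - 1)*(g - 2)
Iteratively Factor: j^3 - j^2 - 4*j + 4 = (j + 2)*(j^2 - 3*j + 2) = (j - 2)*(j + 2)*(j - 1)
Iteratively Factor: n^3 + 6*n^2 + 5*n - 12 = (n + 4)*(n^2 + 2*n - 3) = (n - 1)*(n + 4)*(n + 3)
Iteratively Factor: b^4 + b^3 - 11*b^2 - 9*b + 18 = (b - 1)*(b^3 + 2*b^2 - 9*b - 18) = (b - 1)*(b + 2)*(b^2 - 9) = (b - 3)*(b - 1)*(b + 2)*(b + 3)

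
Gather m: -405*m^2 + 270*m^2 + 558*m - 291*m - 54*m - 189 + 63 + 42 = -135*m^2 + 213*m - 84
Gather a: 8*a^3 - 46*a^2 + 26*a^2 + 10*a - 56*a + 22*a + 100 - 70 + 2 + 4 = 8*a^3 - 20*a^2 - 24*a + 36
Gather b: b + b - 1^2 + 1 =2*b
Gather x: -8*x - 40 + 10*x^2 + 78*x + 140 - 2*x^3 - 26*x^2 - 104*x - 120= -2*x^3 - 16*x^2 - 34*x - 20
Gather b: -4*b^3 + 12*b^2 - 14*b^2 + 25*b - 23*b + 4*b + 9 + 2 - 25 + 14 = -4*b^3 - 2*b^2 + 6*b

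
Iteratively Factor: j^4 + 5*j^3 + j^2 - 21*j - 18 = (j + 3)*(j^3 + 2*j^2 - 5*j - 6) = (j + 1)*(j + 3)*(j^2 + j - 6) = (j - 2)*(j + 1)*(j + 3)*(j + 3)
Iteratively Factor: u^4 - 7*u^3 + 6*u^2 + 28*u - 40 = (u - 2)*(u^3 - 5*u^2 - 4*u + 20) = (u - 2)^2*(u^2 - 3*u - 10) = (u - 2)^2*(u + 2)*(u - 5)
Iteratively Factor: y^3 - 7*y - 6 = (y + 2)*(y^2 - 2*y - 3) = (y + 1)*(y + 2)*(y - 3)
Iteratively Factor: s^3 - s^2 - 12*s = (s + 3)*(s^2 - 4*s) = (s - 4)*(s + 3)*(s)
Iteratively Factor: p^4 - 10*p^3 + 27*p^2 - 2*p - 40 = (p - 2)*(p^3 - 8*p^2 + 11*p + 20) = (p - 5)*(p - 2)*(p^2 - 3*p - 4) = (p - 5)*(p - 2)*(p + 1)*(p - 4)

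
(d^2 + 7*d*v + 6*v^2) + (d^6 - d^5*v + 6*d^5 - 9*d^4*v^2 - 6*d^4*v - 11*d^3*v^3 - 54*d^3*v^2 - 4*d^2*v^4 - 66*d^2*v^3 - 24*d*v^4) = d^6 - d^5*v + 6*d^5 - 9*d^4*v^2 - 6*d^4*v - 11*d^3*v^3 - 54*d^3*v^2 - 4*d^2*v^4 - 66*d^2*v^3 + d^2 - 24*d*v^4 + 7*d*v + 6*v^2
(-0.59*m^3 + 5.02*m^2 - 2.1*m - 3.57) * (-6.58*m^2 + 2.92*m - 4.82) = 3.8822*m^5 - 34.7544*m^4 + 31.3202*m^3 - 6.8378*m^2 - 0.302399999999997*m + 17.2074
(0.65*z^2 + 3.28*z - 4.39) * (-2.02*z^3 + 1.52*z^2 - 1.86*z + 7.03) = -1.313*z^5 - 5.6376*z^4 + 12.6444*z^3 - 8.2041*z^2 + 31.2238*z - 30.8617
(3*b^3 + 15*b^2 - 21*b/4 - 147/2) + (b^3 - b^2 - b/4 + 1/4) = 4*b^3 + 14*b^2 - 11*b/2 - 293/4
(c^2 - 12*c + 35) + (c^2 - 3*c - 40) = 2*c^2 - 15*c - 5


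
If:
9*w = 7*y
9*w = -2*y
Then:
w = 0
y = 0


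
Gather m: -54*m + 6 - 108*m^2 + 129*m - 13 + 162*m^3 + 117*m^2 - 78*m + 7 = 162*m^3 + 9*m^2 - 3*m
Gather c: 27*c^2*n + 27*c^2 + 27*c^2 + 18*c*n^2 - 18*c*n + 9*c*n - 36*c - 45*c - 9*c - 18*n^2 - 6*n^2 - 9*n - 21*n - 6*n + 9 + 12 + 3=c^2*(27*n + 54) + c*(18*n^2 - 9*n - 90) - 24*n^2 - 36*n + 24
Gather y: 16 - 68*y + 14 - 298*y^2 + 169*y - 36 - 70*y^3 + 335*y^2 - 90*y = -70*y^3 + 37*y^2 + 11*y - 6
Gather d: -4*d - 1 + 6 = 5 - 4*d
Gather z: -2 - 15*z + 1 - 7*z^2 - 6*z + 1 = -7*z^2 - 21*z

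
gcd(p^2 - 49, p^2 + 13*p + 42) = p + 7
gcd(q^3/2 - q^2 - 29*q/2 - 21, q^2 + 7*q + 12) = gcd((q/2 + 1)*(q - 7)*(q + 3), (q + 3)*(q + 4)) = q + 3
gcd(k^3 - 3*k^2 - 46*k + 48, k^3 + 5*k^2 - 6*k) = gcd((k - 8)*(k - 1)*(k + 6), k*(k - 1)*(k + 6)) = k^2 + 5*k - 6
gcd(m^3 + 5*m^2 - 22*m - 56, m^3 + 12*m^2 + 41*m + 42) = m^2 + 9*m + 14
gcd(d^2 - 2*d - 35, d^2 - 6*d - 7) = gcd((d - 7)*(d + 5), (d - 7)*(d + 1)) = d - 7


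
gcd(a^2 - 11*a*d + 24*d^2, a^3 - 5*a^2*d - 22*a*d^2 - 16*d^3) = a - 8*d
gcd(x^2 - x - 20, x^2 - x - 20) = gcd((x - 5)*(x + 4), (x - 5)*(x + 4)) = x^2 - x - 20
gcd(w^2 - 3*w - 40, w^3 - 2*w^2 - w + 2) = 1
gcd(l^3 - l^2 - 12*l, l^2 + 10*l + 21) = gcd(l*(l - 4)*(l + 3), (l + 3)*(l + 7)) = l + 3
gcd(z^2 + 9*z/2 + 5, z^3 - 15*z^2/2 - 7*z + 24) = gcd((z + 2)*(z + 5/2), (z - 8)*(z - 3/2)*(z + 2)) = z + 2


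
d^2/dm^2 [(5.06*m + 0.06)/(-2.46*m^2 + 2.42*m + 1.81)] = ((4.92*m - 2.42)*(5.06*m + 0.06)*(9.84*m - 4.84) + (74.6856*m - 24.1952)*(-2.46*m^2 + 2.42*m + 1.81))/(-2.46*m^2 + 2.42*m + 1.81)^3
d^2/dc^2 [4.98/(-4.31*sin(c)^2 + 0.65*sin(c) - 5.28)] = (370.035912*sin(c)^4 - 41.85441*sin(c)^3 - 1006.265274*sin(c)^2 + 100.80018*sin(c) + 222.449628)/(4.31*sin(c)^2 - 0.65*sin(c) + 5.28)^3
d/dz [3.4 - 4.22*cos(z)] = 4.22*sin(z)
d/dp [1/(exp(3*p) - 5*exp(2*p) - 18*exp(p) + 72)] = (-3*exp(2*p) + 10*exp(p) + 18)*exp(p)/(exp(3*p) - 5*exp(2*p) - 18*exp(p) + 72)^2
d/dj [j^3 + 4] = 3*j^2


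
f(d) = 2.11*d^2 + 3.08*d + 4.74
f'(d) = 4.22*d + 3.08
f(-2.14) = 7.81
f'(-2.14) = -5.95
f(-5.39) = 49.44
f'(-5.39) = -19.67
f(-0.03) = 4.65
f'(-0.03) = 2.95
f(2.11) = 20.63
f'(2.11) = 11.98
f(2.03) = 19.69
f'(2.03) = 11.65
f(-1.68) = 5.52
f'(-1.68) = -4.01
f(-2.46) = 9.93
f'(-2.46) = -7.30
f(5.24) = 78.81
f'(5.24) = 25.19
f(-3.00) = 14.49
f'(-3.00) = -9.58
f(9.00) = 203.37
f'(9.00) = 41.06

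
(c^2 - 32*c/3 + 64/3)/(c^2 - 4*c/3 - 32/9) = 3*(c - 8)/(3*c + 4)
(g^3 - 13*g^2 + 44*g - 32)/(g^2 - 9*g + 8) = g - 4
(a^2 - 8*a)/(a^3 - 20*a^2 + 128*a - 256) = a/(a^2 - 12*a + 32)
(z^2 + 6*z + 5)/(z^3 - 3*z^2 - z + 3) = (z + 5)/(z^2 - 4*z + 3)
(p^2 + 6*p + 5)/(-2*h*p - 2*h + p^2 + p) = (p + 5)/(-2*h + p)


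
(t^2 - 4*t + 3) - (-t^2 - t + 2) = 2*t^2 - 3*t + 1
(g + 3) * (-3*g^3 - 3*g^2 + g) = -3*g^4 - 12*g^3 - 8*g^2 + 3*g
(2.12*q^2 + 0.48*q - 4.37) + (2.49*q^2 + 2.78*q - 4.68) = 4.61*q^2 + 3.26*q - 9.05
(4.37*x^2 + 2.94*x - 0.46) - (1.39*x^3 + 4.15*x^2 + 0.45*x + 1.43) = -1.39*x^3 + 0.22*x^2 + 2.49*x - 1.89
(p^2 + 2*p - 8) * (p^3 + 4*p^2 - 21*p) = p^5 + 6*p^4 - 21*p^3 - 74*p^2 + 168*p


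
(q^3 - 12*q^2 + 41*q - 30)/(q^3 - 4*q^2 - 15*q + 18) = (q - 5)/(q + 3)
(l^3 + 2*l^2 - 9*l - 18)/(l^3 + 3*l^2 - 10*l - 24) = (l + 3)/(l + 4)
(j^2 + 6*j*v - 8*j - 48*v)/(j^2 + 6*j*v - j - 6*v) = (j - 8)/(j - 1)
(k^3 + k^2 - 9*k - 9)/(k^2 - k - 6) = (k^2 + 4*k + 3)/(k + 2)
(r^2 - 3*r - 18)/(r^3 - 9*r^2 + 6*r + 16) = (r^2 - 3*r - 18)/(r^3 - 9*r^2 + 6*r + 16)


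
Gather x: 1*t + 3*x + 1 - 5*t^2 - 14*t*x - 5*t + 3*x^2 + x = -5*t^2 - 4*t + 3*x^2 + x*(4 - 14*t) + 1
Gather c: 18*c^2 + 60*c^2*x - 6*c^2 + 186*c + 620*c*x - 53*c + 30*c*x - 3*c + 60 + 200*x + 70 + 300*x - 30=c^2*(60*x + 12) + c*(650*x + 130) + 500*x + 100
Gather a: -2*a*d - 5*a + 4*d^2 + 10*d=a*(-2*d - 5) + 4*d^2 + 10*d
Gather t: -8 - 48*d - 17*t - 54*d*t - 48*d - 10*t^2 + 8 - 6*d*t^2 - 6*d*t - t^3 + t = -96*d - t^3 + t^2*(-6*d - 10) + t*(-60*d - 16)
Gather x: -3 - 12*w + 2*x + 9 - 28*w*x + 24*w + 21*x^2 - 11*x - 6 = 12*w + 21*x^2 + x*(-28*w - 9)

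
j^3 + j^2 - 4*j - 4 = (j - 2)*(j + 1)*(j + 2)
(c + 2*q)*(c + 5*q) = c^2 + 7*c*q + 10*q^2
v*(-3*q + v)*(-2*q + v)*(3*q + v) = 18*q^3*v - 9*q^2*v^2 - 2*q*v^3 + v^4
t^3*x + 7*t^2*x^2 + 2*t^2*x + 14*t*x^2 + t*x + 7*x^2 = (t + 1)*(t + 7*x)*(t*x + x)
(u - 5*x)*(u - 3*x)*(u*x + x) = u^3*x - 8*u^2*x^2 + u^2*x + 15*u*x^3 - 8*u*x^2 + 15*x^3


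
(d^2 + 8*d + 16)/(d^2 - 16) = (d + 4)/(d - 4)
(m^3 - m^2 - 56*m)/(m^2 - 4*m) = (m^2 - m - 56)/(m - 4)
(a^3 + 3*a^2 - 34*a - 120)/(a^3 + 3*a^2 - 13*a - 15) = (a^2 - 2*a - 24)/(a^2 - 2*a - 3)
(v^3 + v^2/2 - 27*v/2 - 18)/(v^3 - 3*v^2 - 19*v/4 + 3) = 2*(v + 3)/(2*v - 1)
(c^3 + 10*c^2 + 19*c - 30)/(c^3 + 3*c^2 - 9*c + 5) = (c + 6)/(c - 1)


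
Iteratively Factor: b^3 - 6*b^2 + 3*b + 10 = (b - 2)*(b^2 - 4*b - 5) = (b - 5)*(b - 2)*(b + 1)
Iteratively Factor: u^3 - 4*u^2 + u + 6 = (u - 2)*(u^2 - 2*u - 3) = (u - 2)*(u + 1)*(u - 3)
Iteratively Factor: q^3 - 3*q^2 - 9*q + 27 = (q + 3)*(q^2 - 6*q + 9) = (q - 3)*(q + 3)*(q - 3)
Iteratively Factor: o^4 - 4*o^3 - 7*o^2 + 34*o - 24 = (o - 4)*(o^3 - 7*o + 6) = (o - 4)*(o - 1)*(o^2 + o - 6) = (o - 4)*(o - 1)*(o + 3)*(o - 2)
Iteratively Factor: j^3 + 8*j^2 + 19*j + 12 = (j + 3)*(j^2 + 5*j + 4) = (j + 1)*(j + 3)*(j + 4)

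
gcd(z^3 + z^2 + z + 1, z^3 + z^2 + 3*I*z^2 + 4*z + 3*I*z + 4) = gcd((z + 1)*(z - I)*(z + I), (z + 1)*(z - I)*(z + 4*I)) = z^2 + z*(1 - I) - I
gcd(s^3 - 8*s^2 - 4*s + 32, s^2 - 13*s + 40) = s - 8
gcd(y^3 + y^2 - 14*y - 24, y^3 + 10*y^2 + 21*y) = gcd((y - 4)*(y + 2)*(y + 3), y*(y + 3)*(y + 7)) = y + 3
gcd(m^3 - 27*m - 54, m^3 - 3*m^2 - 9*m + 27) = m + 3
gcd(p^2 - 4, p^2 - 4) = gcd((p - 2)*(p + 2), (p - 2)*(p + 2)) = p^2 - 4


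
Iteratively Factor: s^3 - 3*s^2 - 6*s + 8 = (s - 1)*(s^2 - 2*s - 8) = (s - 1)*(s + 2)*(s - 4)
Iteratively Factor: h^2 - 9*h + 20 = (h - 4)*(h - 5)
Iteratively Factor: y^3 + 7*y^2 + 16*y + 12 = (y + 2)*(y^2 + 5*y + 6) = (y + 2)*(y + 3)*(y + 2)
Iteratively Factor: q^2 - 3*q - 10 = (q + 2)*(q - 5)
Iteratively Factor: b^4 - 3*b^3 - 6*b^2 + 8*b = (b)*(b^3 - 3*b^2 - 6*b + 8) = b*(b - 4)*(b^2 + b - 2) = b*(b - 4)*(b - 1)*(b + 2)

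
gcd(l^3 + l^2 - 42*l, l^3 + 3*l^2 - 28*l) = l^2 + 7*l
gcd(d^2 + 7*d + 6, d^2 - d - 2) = d + 1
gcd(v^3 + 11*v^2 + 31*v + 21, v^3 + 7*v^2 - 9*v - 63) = v^2 + 10*v + 21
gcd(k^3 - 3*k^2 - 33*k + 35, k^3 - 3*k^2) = 1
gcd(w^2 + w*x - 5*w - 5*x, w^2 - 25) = w - 5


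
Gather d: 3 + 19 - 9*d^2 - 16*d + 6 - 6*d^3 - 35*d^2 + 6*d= -6*d^3 - 44*d^2 - 10*d + 28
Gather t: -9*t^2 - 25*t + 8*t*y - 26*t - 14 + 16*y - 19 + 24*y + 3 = -9*t^2 + t*(8*y - 51) + 40*y - 30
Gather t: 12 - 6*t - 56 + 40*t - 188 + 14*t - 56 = 48*t - 288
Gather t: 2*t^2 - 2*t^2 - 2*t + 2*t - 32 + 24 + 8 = 0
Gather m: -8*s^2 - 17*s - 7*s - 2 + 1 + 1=-8*s^2 - 24*s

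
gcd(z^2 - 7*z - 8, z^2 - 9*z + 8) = z - 8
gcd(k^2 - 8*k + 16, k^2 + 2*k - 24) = k - 4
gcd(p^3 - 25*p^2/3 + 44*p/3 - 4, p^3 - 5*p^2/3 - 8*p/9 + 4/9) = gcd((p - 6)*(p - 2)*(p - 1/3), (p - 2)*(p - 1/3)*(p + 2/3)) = p^2 - 7*p/3 + 2/3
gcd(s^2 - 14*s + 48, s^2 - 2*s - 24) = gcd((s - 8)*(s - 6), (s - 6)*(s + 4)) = s - 6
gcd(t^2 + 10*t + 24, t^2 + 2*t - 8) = t + 4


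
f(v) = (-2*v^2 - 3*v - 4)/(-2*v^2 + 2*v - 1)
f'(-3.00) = -0.07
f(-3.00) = 0.52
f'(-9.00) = -0.02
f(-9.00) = 0.77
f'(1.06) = -10.20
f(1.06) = 8.36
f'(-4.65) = -0.05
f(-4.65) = 0.62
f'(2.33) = -1.38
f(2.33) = 3.04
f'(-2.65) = -0.07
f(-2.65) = 0.50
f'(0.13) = 15.48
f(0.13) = 5.72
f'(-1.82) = -0.00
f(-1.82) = 0.46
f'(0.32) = 19.24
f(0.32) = 9.14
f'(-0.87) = 0.77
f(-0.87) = 0.68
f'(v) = (-4*v - 3)/(-2*v^2 + 2*v - 1) + (4*v - 2)*(-2*v^2 - 3*v - 4)/(-2*v^2 + 2*v - 1)^2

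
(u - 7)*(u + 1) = u^2 - 6*u - 7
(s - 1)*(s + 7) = s^2 + 6*s - 7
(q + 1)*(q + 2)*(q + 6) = q^3 + 9*q^2 + 20*q + 12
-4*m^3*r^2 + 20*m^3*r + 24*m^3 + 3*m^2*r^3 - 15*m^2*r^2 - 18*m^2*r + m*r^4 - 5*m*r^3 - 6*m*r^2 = (-m + r)*(4*m + r)*(r - 6)*(m*r + m)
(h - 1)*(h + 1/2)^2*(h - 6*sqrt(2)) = h^4 - 6*sqrt(2)*h^3 - 3*h^2/4 - h/4 + 9*sqrt(2)*h/2 + 3*sqrt(2)/2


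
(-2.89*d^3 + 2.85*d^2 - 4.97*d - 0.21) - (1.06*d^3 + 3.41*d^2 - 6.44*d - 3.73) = -3.95*d^3 - 0.56*d^2 + 1.47*d + 3.52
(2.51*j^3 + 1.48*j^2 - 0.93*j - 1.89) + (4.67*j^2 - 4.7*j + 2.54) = 2.51*j^3 + 6.15*j^2 - 5.63*j + 0.65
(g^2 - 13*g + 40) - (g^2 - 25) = 65 - 13*g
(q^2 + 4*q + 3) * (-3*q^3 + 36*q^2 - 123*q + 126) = -3*q^5 + 24*q^4 + 12*q^3 - 258*q^2 + 135*q + 378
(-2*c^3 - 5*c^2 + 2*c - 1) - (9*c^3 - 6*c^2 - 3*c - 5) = -11*c^3 + c^2 + 5*c + 4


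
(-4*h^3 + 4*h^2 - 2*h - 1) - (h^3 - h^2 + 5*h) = -5*h^3 + 5*h^2 - 7*h - 1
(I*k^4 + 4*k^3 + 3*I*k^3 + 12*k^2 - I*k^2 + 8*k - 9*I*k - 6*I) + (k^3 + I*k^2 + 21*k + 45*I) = I*k^4 + 5*k^3 + 3*I*k^3 + 12*k^2 + 29*k - 9*I*k + 39*I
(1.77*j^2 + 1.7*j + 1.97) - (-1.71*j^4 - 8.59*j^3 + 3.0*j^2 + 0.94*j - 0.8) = 1.71*j^4 + 8.59*j^3 - 1.23*j^2 + 0.76*j + 2.77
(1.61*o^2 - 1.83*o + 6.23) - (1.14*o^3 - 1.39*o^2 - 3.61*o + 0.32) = -1.14*o^3 + 3.0*o^2 + 1.78*o + 5.91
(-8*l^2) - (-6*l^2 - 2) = 2 - 2*l^2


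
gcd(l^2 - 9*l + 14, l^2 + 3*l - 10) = l - 2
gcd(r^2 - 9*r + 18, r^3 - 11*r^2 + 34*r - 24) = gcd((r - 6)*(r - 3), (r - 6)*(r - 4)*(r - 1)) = r - 6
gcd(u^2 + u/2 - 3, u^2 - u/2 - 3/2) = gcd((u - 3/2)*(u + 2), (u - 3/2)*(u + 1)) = u - 3/2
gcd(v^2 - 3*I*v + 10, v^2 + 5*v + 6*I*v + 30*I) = 1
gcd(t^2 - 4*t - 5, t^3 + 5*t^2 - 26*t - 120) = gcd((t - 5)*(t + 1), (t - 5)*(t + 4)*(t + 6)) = t - 5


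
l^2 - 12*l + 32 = (l - 8)*(l - 4)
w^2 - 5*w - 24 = (w - 8)*(w + 3)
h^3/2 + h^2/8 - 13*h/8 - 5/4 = (h/2 + 1/2)*(h - 2)*(h + 5/4)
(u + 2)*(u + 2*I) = u^2 + 2*u + 2*I*u + 4*I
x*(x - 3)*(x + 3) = x^3 - 9*x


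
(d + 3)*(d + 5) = d^2 + 8*d + 15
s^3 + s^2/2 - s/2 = s*(s - 1/2)*(s + 1)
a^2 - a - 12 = (a - 4)*(a + 3)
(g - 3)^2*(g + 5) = g^3 - g^2 - 21*g + 45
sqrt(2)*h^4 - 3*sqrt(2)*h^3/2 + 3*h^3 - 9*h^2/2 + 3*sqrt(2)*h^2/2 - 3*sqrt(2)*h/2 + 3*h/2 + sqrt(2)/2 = (h - 1)*(h - 1/2)*(h + sqrt(2))*(sqrt(2)*h + 1)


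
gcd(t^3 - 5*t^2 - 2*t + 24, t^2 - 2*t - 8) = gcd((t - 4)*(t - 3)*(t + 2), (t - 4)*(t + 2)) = t^2 - 2*t - 8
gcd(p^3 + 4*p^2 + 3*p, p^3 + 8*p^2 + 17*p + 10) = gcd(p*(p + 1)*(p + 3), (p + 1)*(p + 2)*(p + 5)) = p + 1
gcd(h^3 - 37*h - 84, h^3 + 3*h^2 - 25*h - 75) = h + 3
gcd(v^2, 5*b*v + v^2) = v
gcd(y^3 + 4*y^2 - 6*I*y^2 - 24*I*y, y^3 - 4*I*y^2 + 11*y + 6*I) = y - 6*I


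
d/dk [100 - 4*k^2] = -8*k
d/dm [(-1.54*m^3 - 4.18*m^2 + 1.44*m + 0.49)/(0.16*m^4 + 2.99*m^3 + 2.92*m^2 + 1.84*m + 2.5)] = (0.2464*m^6 + 1.3376*m^5 + 7.3102*m^4 - 14.592*m^3 - 27.8413*m^2 - 23.7616*m + 2.6984)/(0.0256*m^8 + 0.9568*m^7 + 9.8745*m^6 + 18.0504*m^5 + 20.3296*m^4 + 25.6956*m^3 + 17.9856*m^2 + 9.2*m + 6.25)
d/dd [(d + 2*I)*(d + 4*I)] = 2*d + 6*I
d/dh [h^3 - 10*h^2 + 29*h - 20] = 3*h^2 - 20*h + 29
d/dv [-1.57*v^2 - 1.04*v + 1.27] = -3.14*v - 1.04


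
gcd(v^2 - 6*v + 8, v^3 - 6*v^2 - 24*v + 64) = v - 2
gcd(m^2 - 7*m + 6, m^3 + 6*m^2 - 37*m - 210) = m - 6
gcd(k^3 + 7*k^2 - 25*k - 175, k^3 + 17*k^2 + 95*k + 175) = k^2 + 12*k + 35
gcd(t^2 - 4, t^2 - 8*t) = 1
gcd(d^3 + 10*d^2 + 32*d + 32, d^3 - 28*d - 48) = d^2 + 6*d + 8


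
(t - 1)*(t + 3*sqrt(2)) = t^2 - t + 3*sqrt(2)*t - 3*sqrt(2)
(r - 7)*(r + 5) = r^2 - 2*r - 35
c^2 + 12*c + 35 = (c + 5)*(c + 7)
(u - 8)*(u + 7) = u^2 - u - 56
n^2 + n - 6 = (n - 2)*(n + 3)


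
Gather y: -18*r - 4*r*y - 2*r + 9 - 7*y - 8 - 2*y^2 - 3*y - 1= -20*r - 2*y^2 + y*(-4*r - 10)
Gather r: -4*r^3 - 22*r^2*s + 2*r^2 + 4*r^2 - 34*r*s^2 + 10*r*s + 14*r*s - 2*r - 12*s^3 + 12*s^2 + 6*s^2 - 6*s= -4*r^3 + r^2*(6 - 22*s) + r*(-34*s^2 + 24*s - 2) - 12*s^3 + 18*s^2 - 6*s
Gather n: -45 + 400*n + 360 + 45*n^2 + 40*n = 45*n^2 + 440*n + 315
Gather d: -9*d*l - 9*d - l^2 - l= d*(-9*l - 9) - l^2 - l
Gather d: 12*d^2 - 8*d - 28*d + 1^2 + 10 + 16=12*d^2 - 36*d + 27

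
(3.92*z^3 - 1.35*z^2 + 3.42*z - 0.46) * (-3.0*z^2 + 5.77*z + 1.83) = -11.76*z^5 + 26.6684*z^4 - 10.8759*z^3 + 18.6429*z^2 + 3.6044*z - 0.8418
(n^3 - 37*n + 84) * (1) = n^3 - 37*n + 84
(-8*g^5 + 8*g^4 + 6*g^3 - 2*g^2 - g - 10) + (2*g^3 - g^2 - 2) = -8*g^5 + 8*g^4 + 8*g^3 - 3*g^2 - g - 12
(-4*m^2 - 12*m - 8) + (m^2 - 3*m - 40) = -3*m^2 - 15*m - 48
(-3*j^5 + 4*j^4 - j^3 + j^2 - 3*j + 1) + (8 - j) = -3*j^5 + 4*j^4 - j^3 + j^2 - 4*j + 9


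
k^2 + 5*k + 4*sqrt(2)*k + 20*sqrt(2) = (k + 5)*(k + 4*sqrt(2))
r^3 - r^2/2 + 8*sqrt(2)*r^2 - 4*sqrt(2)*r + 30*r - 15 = (r - 1/2)*(r + 3*sqrt(2))*(r + 5*sqrt(2))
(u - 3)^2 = u^2 - 6*u + 9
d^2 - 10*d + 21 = (d - 7)*(d - 3)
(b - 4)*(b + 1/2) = b^2 - 7*b/2 - 2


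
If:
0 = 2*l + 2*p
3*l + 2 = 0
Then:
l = -2/3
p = 2/3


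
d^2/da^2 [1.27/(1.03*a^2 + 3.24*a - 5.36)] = (-2.694686*a^2 - 8.476488*a + 1.27*(2.06*a + 3.24)*(4.12*a + 6.48) + 14.022832)/(1.03*a^2 + 3.24*a - 5.36)^3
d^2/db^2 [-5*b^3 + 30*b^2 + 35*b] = 60 - 30*b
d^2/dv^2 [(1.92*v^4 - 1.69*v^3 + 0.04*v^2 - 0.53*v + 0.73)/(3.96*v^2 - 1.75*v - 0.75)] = (60.217344*v^6 - 79.8336*v^5 + 1.0656*v^4 + 3.86205399999999*v^3 + 69.049458*v^2 - 45.50175*v + 10.2437)/(62.099136*v^6 - 82.3284*v^5 + 1.0989*v^4 + 25.825625*v^3 - 0.208125*v^2 - 2.953125*v - 0.421875)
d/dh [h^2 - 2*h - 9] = 2*h - 2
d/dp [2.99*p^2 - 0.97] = 5.98*p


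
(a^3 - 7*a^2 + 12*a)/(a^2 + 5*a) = (a^2 - 7*a + 12)/(a + 5)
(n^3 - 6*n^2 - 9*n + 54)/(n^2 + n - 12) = (n^2 - 3*n - 18)/(n + 4)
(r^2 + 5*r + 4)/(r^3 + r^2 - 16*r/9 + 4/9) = 9*(r^2 + 5*r + 4)/(9*r^3 + 9*r^2 - 16*r + 4)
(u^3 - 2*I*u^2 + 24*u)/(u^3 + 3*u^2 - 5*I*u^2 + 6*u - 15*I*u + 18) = u*(u + 4*I)/(u^2 + u*(3 + I) + 3*I)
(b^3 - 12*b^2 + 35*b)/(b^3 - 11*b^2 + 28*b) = (b - 5)/(b - 4)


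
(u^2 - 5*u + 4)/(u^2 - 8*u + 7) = (u - 4)/(u - 7)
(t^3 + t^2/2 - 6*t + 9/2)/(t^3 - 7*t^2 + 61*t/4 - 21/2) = 2*(t^2 + 2*t - 3)/(2*t^2 - 11*t + 14)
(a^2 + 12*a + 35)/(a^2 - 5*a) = (a^2 + 12*a + 35)/(a*(a - 5))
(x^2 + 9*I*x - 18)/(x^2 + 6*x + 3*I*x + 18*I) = (x + 6*I)/(x + 6)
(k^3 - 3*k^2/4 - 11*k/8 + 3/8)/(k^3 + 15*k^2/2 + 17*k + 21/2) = (8*k^2 - 14*k + 3)/(4*(2*k^2 + 13*k + 21))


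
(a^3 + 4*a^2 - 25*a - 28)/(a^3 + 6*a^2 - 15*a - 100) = (a^2 + 8*a + 7)/(a^2 + 10*a + 25)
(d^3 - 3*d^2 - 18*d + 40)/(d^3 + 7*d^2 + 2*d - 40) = (d - 5)/(d + 5)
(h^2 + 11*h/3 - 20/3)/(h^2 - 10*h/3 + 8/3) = (h + 5)/(h - 2)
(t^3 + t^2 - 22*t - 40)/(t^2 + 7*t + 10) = (t^2 - t - 20)/(t + 5)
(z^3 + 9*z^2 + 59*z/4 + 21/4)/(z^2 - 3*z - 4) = (4*z^3 + 36*z^2 + 59*z + 21)/(4*(z^2 - 3*z - 4))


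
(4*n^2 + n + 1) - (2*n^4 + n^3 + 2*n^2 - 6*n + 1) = -2*n^4 - n^3 + 2*n^2 + 7*n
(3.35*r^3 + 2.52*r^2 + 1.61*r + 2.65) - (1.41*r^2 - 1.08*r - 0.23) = 3.35*r^3 + 1.11*r^2 + 2.69*r + 2.88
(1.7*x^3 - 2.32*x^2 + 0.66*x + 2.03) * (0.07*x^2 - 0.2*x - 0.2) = 0.119*x^5 - 0.5024*x^4 + 0.1702*x^3 + 0.4741*x^2 - 0.538*x - 0.406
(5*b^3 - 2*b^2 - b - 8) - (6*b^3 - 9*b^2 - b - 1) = -b^3 + 7*b^2 - 7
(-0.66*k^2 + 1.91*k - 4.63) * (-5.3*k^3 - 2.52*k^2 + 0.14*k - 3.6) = 3.498*k^5 - 8.4598*k^4 + 19.6334*k^3 + 14.311*k^2 - 7.5242*k + 16.668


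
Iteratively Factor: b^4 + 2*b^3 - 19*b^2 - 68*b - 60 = (b + 2)*(b^3 - 19*b - 30) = (b + 2)*(b + 3)*(b^2 - 3*b - 10) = (b - 5)*(b + 2)*(b + 3)*(b + 2)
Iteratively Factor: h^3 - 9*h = (h + 3)*(h^2 - 3*h) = (h - 3)*(h + 3)*(h)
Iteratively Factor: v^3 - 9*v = (v)*(v^2 - 9) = v*(v + 3)*(v - 3)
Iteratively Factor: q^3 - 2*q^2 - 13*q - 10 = (q + 1)*(q^2 - 3*q - 10) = (q + 1)*(q + 2)*(q - 5)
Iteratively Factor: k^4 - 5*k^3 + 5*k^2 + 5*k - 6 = (k - 2)*(k^3 - 3*k^2 - k + 3) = (k - 2)*(k - 1)*(k^2 - 2*k - 3) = (k - 2)*(k - 1)*(k + 1)*(k - 3)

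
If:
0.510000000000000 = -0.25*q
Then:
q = -2.04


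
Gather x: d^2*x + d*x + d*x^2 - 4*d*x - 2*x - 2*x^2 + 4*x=x^2*(d - 2) + x*(d^2 - 3*d + 2)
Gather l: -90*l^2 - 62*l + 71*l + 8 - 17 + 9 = -90*l^2 + 9*l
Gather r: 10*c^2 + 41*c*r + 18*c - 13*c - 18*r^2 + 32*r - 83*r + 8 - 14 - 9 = 10*c^2 + 5*c - 18*r^2 + r*(41*c - 51) - 15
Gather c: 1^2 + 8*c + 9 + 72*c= 80*c + 10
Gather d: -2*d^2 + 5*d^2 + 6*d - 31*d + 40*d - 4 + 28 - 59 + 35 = 3*d^2 + 15*d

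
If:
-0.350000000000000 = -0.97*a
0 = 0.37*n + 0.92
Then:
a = 0.36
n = -2.49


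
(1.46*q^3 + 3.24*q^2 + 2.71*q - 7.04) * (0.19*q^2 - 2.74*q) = 0.2774*q^5 - 3.3848*q^4 - 8.3627*q^3 - 8.763*q^2 + 19.2896*q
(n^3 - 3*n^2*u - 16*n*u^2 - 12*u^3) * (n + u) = n^4 - 2*n^3*u - 19*n^2*u^2 - 28*n*u^3 - 12*u^4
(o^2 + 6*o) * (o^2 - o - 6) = o^4 + 5*o^3 - 12*o^2 - 36*o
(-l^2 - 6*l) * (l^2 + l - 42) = -l^4 - 7*l^3 + 36*l^2 + 252*l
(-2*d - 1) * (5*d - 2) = -10*d^2 - d + 2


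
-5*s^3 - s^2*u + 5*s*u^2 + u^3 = (-s + u)*(s + u)*(5*s + u)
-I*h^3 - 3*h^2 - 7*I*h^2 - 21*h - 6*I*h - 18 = (h + 6)*(h - 3*I)*(-I*h - I)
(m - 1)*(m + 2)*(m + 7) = m^3 + 8*m^2 + 5*m - 14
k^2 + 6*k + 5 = (k + 1)*(k + 5)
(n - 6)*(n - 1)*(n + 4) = n^3 - 3*n^2 - 22*n + 24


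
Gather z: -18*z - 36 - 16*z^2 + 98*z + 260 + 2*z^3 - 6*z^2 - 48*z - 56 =2*z^3 - 22*z^2 + 32*z + 168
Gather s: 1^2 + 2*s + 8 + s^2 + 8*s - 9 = s^2 + 10*s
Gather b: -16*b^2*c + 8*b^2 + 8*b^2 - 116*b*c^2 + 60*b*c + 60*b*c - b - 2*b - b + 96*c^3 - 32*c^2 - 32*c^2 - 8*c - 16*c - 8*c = b^2*(16 - 16*c) + b*(-116*c^2 + 120*c - 4) + 96*c^3 - 64*c^2 - 32*c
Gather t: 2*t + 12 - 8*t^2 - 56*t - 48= -8*t^2 - 54*t - 36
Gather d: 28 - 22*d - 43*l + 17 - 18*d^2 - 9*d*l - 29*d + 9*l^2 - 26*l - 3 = -18*d^2 + d*(-9*l - 51) + 9*l^2 - 69*l + 42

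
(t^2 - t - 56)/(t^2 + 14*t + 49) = (t - 8)/(t + 7)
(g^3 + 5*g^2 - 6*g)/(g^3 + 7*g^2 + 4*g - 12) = g/(g + 2)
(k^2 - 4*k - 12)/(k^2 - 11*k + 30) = (k + 2)/(k - 5)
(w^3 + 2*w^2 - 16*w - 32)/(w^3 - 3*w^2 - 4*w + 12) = (w^2 - 16)/(w^2 - 5*w + 6)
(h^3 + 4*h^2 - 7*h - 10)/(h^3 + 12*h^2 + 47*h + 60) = (h^2 - h - 2)/(h^2 + 7*h + 12)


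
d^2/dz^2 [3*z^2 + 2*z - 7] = 6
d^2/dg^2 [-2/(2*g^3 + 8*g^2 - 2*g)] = 2*(g*(3*g + 4)*(g^2 + 4*g - 1) - (3*g^2 + 8*g - 1)^2)/(g^3*(g^2 + 4*g - 1)^3)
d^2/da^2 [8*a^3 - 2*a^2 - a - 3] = 48*a - 4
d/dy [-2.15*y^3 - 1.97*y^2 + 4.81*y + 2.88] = -6.45*y^2 - 3.94*y + 4.81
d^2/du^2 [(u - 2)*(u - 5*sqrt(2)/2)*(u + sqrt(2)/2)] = 6*u - 4*sqrt(2) - 4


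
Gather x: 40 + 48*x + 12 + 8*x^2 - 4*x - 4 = 8*x^2 + 44*x + 48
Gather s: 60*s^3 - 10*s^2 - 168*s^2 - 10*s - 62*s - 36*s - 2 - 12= 60*s^3 - 178*s^2 - 108*s - 14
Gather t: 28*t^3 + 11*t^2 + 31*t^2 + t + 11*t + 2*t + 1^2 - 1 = 28*t^3 + 42*t^2 + 14*t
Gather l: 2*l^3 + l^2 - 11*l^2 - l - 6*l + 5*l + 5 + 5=2*l^3 - 10*l^2 - 2*l + 10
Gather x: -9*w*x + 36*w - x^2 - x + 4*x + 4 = 36*w - x^2 + x*(3 - 9*w) + 4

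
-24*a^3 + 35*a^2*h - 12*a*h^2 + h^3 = (-8*a + h)*(-3*a + h)*(-a + h)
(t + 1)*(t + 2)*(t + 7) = t^3 + 10*t^2 + 23*t + 14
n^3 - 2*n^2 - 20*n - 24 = (n - 6)*(n + 2)^2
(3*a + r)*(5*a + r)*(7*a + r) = 105*a^3 + 71*a^2*r + 15*a*r^2 + r^3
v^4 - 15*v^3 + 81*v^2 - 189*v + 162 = (v - 6)*(v - 3)^3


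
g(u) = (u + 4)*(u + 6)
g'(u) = 2*u + 10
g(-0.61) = 18.27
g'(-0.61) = 8.78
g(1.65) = 43.22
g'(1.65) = 13.30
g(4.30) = 85.49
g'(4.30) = 18.60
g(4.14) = 82.54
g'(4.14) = 18.28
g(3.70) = 74.69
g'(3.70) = 17.40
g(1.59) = 42.43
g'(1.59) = 13.18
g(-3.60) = 0.96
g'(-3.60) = 2.80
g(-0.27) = 21.37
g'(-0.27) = 9.46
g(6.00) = 120.00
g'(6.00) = 22.00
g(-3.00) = 3.00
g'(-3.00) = 4.00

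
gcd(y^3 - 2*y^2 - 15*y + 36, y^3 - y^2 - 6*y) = y - 3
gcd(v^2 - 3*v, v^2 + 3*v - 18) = v - 3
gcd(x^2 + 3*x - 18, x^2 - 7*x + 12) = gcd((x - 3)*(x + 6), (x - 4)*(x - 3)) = x - 3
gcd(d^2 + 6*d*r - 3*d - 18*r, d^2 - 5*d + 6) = d - 3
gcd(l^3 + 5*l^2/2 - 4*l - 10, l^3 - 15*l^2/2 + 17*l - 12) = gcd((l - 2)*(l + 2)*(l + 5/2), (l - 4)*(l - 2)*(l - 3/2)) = l - 2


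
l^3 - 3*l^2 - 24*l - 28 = (l - 7)*(l + 2)^2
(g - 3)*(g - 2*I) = g^2 - 3*g - 2*I*g + 6*I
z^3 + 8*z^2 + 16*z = z*(z + 4)^2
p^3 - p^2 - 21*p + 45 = (p - 3)^2*(p + 5)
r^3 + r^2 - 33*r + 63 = (r - 3)^2*(r + 7)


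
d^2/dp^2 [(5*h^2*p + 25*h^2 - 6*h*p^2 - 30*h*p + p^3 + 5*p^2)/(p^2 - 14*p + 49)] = 2*(5*h^2*p + 145*h^2 - 114*h*p - 714*h + 217*p + 245)/(p^4 - 28*p^3 + 294*p^2 - 1372*p + 2401)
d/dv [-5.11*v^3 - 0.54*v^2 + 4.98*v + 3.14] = -15.33*v^2 - 1.08*v + 4.98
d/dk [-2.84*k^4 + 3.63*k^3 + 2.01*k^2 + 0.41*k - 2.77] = -11.36*k^3 + 10.89*k^2 + 4.02*k + 0.41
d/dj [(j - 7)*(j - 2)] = 2*j - 9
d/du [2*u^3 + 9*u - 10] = 6*u^2 + 9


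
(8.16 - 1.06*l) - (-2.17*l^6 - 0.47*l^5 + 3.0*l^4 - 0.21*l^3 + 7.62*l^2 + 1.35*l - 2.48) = 2.17*l^6 + 0.47*l^5 - 3.0*l^4 + 0.21*l^3 - 7.62*l^2 - 2.41*l + 10.64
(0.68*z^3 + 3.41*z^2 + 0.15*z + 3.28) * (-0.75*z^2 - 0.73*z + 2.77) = -0.51*z^5 - 3.0539*z^4 - 0.7182*z^3 + 6.8762*z^2 - 1.9789*z + 9.0856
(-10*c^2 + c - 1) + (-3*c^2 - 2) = -13*c^2 + c - 3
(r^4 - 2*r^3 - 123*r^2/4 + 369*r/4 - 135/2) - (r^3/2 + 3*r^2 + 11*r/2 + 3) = r^4 - 5*r^3/2 - 135*r^2/4 + 347*r/4 - 141/2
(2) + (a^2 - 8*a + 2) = a^2 - 8*a + 4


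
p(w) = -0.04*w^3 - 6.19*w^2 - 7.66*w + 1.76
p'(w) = -0.12*w^2 - 12.38*w - 7.66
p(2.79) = -68.66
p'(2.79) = -43.13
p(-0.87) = 3.77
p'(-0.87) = 3.02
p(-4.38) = -80.08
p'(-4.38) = 44.26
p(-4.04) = -65.69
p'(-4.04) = 40.40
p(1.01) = -12.33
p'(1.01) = -20.29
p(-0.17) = 2.88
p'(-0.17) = -5.56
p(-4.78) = -98.69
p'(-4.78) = 48.77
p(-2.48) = -16.70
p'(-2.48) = 22.30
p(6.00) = -275.68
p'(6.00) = -86.26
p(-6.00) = -166.48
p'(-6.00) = 62.30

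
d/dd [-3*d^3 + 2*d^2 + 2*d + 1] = -9*d^2 + 4*d + 2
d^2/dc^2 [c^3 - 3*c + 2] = 6*c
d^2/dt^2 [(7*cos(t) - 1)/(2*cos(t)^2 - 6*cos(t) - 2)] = (63*sin(t)^4*cos(t) + 17*sin(t)^4 - 6*sin(t)^2 - 103*cos(t)/4 + 93*cos(3*t)/4 - 7*cos(5*t)/2 + 51)/(2*(sin(t)^2 + 3*cos(t))^3)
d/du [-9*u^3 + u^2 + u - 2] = -27*u^2 + 2*u + 1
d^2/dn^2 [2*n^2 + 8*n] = 4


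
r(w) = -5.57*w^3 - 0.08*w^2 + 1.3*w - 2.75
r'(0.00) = 1.30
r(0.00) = -2.75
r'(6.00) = -601.22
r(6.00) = -1200.95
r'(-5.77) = -554.10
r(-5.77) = 1057.08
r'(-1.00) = -15.25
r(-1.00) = 1.44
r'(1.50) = -36.54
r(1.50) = -19.78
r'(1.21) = -23.36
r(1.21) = -11.16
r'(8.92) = -1329.68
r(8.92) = -3950.73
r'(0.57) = -4.22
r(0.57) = -3.07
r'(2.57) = -109.48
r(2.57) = -94.49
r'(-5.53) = -508.82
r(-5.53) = 929.57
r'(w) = -16.71*w^2 - 0.16*w + 1.3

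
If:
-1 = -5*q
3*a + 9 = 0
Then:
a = -3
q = 1/5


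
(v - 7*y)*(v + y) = v^2 - 6*v*y - 7*y^2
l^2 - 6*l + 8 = (l - 4)*(l - 2)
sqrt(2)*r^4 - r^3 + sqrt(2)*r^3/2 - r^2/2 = r^2*(r - sqrt(2)/2)*(sqrt(2)*r + sqrt(2)/2)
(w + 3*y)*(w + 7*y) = w^2 + 10*w*y + 21*y^2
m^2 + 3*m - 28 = (m - 4)*(m + 7)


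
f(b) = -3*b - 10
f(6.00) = -28.00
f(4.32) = -22.96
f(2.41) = -17.23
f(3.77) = -21.31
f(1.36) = -14.08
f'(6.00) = -3.00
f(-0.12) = -9.64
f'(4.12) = -3.00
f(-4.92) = 4.76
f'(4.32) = -3.00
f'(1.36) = -3.00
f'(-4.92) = -3.00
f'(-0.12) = -3.00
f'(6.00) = -3.00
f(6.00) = -28.00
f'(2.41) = -3.00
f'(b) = -3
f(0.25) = -10.75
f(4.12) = -22.36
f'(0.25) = -3.00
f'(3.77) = -3.00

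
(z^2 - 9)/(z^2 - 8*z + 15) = (z + 3)/(z - 5)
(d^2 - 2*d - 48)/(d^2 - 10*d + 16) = (d + 6)/(d - 2)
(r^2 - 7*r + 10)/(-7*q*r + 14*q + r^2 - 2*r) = (5 - r)/(7*q - r)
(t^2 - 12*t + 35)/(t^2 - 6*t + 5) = (t - 7)/(t - 1)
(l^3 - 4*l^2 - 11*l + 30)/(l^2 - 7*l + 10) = l + 3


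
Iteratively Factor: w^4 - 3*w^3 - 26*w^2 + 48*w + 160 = (w - 5)*(w^3 + 2*w^2 - 16*w - 32) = (w - 5)*(w + 4)*(w^2 - 2*w - 8) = (w - 5)*(w + 2)*(w + 4)*(w - 4)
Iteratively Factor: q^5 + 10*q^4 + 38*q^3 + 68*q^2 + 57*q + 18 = (q + 1)*(q^4 + 9*q^3 + 29*q^2 + 39*q + 18) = (q + 1)*(q + 3)*(q^3 + 6*q^2 + 11*q + 6) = (q + 1)^2*(q + 3)*(q^2 + 5*q + 6) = (q + 1)^2*(q + 2)*(q + 3)*(q + 3)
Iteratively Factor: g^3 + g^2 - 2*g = (g - 1)*(g^2 + 2*g) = (g - 1)*(g + 2)*(g)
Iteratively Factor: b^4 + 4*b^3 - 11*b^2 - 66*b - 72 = (b + 2)*(b^3 + 2*b^2 - 15*b - 36) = (b + 2)*(b + 3)*(b^2 - b - 12) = (b - 4)*(b + 2)*(b + 3)*(b + 3)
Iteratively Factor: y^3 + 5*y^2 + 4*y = (y)*(y^2 + 5*y + 4) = y*(y + 1)*(y + 4)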